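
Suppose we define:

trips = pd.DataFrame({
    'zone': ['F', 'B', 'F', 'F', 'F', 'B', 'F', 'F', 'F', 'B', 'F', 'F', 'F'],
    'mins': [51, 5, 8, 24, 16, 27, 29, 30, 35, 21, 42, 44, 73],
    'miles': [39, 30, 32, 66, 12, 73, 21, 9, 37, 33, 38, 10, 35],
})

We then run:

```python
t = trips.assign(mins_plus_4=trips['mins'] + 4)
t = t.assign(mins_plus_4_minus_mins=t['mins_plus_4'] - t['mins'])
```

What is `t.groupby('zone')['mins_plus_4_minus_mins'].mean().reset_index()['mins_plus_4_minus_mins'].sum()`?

add column mins_plus_4 = trips['mins'] + 4:
   zone  mins  miles  mins_plus_4
0     F    51     39           55
1     B     5     30            9
2     F     8     32           12
3     F    24     66           28
4     F    16     12           20
5     B    27     73           31
6     F    29     21           33
7     F    30      9           34
8     F    35     37           39
9     B    21     33           25
10    F    42     38           46
11    F    44     10           48
12    F    73     35           77
add column mins_plus_4_minus_mins = t['mins_plus_4'] - t['mins']:
   zone  mins  miles  mins_plus_4  mins_plus_4_minus_mins
0     F    51     39           55                       4
1     B     5     30            9                       4
2     F     8     32           12                       4
3     F    24     66           28                       4
4     F    16     12           20                       4
5     B    27     73           31                       4
6     F    29     21           33                       4
7     F    30      9           34                       4
8     F    35     37           39                       4
9     B    21     33           25                       4
10    F    42     38           46                       4
11    F    44     10           48                       4
12    F    73     35           77                       4
group by zone, mean of mins_plus_4_minus_mins:
zone
B    4.0
F    4.0
Name: mins_plus_4_minus_mins, dtype: float64
reset_index():
  zone  mins_plus_4_minus_mins
0    B                     4.0
1    F                     4.0

8.0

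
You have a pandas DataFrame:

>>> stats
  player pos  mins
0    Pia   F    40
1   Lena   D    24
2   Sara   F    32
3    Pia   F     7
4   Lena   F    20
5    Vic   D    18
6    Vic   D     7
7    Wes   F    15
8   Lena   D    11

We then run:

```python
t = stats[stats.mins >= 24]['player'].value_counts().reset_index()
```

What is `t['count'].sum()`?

3

filter rows where mins >= 24:
  player pos  mins
0    Pia   F    40
1   Lena   D    24
2   Sara   F    32
value_counts of player:
player
Pia     1
Lena    1
Sara    1
Name: count, dtype: int64
reset_index():
  player  count
0    Pia      1
1   Lena      1
2   Sara      1
Then the sum of column 'count': 3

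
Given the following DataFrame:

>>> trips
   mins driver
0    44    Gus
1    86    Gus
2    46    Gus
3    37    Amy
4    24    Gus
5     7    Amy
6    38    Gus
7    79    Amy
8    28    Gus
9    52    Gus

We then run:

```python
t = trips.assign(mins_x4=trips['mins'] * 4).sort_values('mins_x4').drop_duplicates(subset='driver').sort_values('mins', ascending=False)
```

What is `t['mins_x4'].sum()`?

add column mins_x4 = trips['mins'] * 4:
   mins driver  mins_x4
0    44    Gus      176
1    86    Gus      344
2    46    Gus      184
3    37    Amy      148
4    24    Gus       96
5     7    Amy       28
6    38    Gus      152
7    79    Amy      316
8    28    Gus      112
9    52    Gus      208
sort by mins_x4:
   mins driver  mins_x4
5     7    Amy       28
4    24    Gus       96
8    28    Gus      112
3    37    Amy      148
6    38    Gus      152
0    44    Gus      176
2    46    Gus      184
9    52    Gus      208
7    79    Amy      316
1    86    Gus      344
drop duplicate driver (keep=first):
   mins driver  mins_x4
5     7    Amy       28
4    24    Gus       96
sort by mins descending:
   mins driver  mins_x4
4    24    Gus       96
5     7    Amy       28

124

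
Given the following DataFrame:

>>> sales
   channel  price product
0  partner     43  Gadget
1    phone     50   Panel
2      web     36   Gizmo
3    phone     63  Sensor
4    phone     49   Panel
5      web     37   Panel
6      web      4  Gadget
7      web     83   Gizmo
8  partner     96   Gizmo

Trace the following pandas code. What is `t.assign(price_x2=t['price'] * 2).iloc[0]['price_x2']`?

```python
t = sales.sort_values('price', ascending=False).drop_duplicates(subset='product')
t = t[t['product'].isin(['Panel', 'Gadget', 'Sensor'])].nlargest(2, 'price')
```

sort by price descending:
   channel  price product
8  partner     96   Gizmo
7      web     83   Gizmo
3    phone     63  Sensor
1    phone     50   Panel
4    phone     49   Panel
0  partner     43  Gadget
5      web     37   Panel
2      web     36   Gizmo
6      web      4  Gadget
drop duplicate product (keep=first):
   channel  price product
8  partner     96   Gizmo
3    phone     63  Sensor
1    phone     50   Panel
0  partner     43  Gadget
filter rows where product in ['Panel', 'Gadget', 'Sensor']:
   channel  price product
3    phone     63  Sensor
1    phone     50   Panel
0  partner     43  Gadget
take 2 rows with largest price:
  channel  price product
3   phone     63  Sensor
1   phone     50   Panel
add column price_x2 = t['price'] * 2:
  channel  price product  price_x2
3   phone     63  Sensor       126
1   phone     50   Panel       100
Reading off the value at position 0, column 'price_x2', we get 126.

126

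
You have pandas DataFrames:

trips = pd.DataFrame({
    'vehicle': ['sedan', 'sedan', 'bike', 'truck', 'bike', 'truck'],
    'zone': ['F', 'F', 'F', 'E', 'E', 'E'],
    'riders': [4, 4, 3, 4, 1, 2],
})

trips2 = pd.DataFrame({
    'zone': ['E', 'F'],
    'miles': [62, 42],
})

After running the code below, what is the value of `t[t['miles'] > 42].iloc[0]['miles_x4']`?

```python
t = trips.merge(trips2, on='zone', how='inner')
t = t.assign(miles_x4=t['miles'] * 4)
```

merge on 'zone' (how='inner') → 6 rows:
  vehicle zone  riders  miles
0   sedan    F       4     42
1   sedan    F       4     42
2    bike    F       3     42
3   truck    E       4     62
4    bike    E       1     62
5   truck    E       2     62
add column miles_x4 = t['miles'] * 4:
  vehicle zone  riders  miles  miles_x4
0   sedan    F       4     42       168
1   sedan    F       4     42       168
2    bike    F       3     42       168
3   truck    E       4     62       248
4    bike    E       1     62       248
5   truck    E       2     62       248
filter rows where miles > 42:
  vehicle zone  riders  miles  miles_x4
3   truck    E       4     62       248
4    bike    E       1     62       248
5   truck    E       2     62       248
The value at position 0, column 'miles_x4' is 248.

248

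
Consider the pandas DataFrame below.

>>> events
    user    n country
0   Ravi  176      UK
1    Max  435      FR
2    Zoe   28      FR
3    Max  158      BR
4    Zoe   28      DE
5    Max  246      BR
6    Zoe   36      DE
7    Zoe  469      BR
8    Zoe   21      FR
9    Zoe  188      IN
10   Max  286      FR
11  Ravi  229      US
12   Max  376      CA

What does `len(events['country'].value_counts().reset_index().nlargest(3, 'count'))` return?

3

value_counts of country:
country
FR    4
BR    3
DE    2
UK    1
IN    1
US    1
CA    1
Name: count, dtype: int64
reset_index():
  country  count
0      FR      4
1      BR      3
2      DE      2
3      UK      1
4      IN      1
5      US      1
6      CA      1
take 3 rows with largest count:
  country  count
0      FR      4
1      BR      3
2      DE      2
Reading off the number of rows, we get 3.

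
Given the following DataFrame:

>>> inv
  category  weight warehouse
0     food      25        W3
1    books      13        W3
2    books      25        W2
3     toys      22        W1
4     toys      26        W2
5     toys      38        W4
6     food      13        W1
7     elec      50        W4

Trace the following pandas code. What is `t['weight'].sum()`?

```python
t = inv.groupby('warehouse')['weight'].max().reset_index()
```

123

group by warehouse, max of weight:
warehouse
W1    22
W2    26
W3    25
W4    50
Name: weight, dtype: int64
reset_index():
  warehouse  weight
0        W1      22
1        W2      26
2        W3      25
3        W4      50
So sum() = 123.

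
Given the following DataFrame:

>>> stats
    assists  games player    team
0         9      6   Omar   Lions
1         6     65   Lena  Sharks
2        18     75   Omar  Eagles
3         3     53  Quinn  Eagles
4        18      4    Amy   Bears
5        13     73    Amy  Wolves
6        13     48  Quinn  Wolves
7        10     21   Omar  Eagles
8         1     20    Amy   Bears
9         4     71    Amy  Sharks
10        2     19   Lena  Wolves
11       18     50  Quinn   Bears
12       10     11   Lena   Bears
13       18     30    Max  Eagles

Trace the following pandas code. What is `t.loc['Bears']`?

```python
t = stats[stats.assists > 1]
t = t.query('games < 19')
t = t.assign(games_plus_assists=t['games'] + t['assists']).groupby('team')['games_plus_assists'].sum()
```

43

filter rows where assists > 1:
    assists  games player    team
0         9      6   Omar   Lions
1         6     65   Lena  Sharks
2        18     75   Omar  Eagles
3         3     53  Quinn  Eagles
4        18      4    Amy   Bears
5        13     73    Amy  Wolves
6        13     48  Quinn  Wolves
7        10     21   Omar  Eagles
9         4     71    Amy  Sharks
10        2     19   Lena  Wolves
11       18     50  Quinn   Bears
12       10     11   Lena   Bears
13       18     30    Max  Eagles
filter rows where games < 19:
    assists  games player   team
0         9      6   Omar  Lions
4        18      4    Amy  Bears
12       10     11   Lena  Bears
add column games_plus_assists = t['games'] + t['assists']:
    assists  games player   team  games_plus_assists
0         9      6   Omar  Lions                  15
4        18      4    Amy  Bears                  22
12       10     11   Lena  Bears                  21
group by team, sum of games_plus_assists:
team
Bears    43
Lions    15
Name: games_plus_assists, dtype: int64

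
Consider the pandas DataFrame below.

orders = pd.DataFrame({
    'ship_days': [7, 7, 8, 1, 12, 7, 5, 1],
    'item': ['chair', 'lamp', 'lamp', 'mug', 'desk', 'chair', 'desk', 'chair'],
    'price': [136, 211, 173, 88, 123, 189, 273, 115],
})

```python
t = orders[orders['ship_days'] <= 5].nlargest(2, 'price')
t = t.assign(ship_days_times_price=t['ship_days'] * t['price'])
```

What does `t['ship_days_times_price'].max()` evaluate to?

filter rows where ship_days <= 5:
   ship_days   item  price
3          1    mug     88
6          5   desk    273
7          1  chair    115
take 2 rows with largest price:
   ship_days   item  price
6          5   desk    273
7          1  chair    115
add column ship_days_times_price = t['ship_days'] * t['price']:
   ship_days   item  price  ship_days_times_price
6          5   desk    273                   1365
7          1  chair    115                    115
Then the max of column 'ship_days_times_price': 1365

1365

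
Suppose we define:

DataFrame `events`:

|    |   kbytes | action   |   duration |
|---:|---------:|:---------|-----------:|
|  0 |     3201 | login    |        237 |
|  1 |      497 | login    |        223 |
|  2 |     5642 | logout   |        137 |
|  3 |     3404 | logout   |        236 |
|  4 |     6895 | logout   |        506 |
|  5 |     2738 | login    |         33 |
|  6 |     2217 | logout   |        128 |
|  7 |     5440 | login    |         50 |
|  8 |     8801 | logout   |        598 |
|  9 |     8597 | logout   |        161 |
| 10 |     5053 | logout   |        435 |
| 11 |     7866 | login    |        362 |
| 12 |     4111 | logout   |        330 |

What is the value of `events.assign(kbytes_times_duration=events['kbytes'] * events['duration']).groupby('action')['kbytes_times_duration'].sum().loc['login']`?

4079314

add column kbytes_times_duration = events['kbytes'] * events['duration']:
    kbytes  action  duration  kbytes_times_duration
0     3201   login       237                 758637
1      497   login       223                 110831
2     5642  logout       137                 772954
3     3404  logout       236                 803344
4     6895  logout       506                3488870
5     2738   login        33                  90354
6     2217  logout       128                 283776
7     5440   login        50                 272000
8     8801  logout       598                5262998
9     8597  logout       161                1384117
10    5053  logout       435                2198055
11    7866   login       362                2847492
12    4111  logout       330                1356630
group by action, sum of kbytes_times_duration:
action
login      4079314
logout    15550744
Name: kbytes_times_duration, dtype: int64
Then the value at index 'login': 4079314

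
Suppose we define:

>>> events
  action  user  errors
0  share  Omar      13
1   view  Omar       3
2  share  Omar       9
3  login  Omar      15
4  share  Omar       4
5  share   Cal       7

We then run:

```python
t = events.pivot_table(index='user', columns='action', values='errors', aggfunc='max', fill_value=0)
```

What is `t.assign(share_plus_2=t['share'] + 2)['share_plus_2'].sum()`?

24

pivot: rows=user, cols=action, max(errors):
action  login  share  view
user                      
Cal         0      7     0
Omar       15     13     3
add column share_plus_2 = t['share'] + 2:
action  login  share  view  share_plus_2
user                                    
Cal         0      7     0             9
Omar       15     13     3            15
So sum() = 24.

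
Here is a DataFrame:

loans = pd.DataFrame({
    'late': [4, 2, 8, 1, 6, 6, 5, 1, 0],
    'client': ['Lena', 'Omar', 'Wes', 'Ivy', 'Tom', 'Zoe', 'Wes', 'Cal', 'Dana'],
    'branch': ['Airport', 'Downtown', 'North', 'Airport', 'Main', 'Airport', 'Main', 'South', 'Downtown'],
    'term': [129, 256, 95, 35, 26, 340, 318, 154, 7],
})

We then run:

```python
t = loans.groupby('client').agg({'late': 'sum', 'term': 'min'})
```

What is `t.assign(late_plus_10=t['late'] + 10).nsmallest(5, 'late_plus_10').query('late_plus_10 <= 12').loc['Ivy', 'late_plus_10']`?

group by client: sum(late), min(term):
        late  term
client            
Cal        1   154
Dana       0     7
Ivy        1    35
Lena       4   129
Omar       2   256
Tom        6    26
Wes       13    95
Zoe        6   340
add column late_plus_10 = t['late'] + 10:
        late  term  late_plus_10
client                          
Cal        1   154            11
Dana       0     7            10
Ivy        1    35            11
Lena       4   129            14
Omar       2   256            12
Tom        6    26            16
Wes       13    95            23
Zoe        6   340            16
take 5 rows with smallest late_plus_10:
        late  term  late_plus_10
client                          
Dana       0     7            10
Cal        1   154            11
Ivy        1    35            11
Omar       2   256            12
Lena       4   129            14
filter rows where late_plus_10 <= 12:
        late  term  late_plus_10
client                          
Dana       0     7            10
Cal        1   154            11
Ivy        1    35            11
Omar       2   256            12
Finally, value at row 'Ivy', column 'late_plus_10' = 11.

11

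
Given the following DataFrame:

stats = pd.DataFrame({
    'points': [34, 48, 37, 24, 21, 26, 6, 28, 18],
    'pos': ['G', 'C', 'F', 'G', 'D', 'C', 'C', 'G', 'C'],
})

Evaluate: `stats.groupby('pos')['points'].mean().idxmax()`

group by pos, mean of points:
pos
C    24.500000
D    21.000000
F    37.000000
G    28.666667
Name: points, dtype: float64
Hence F.

F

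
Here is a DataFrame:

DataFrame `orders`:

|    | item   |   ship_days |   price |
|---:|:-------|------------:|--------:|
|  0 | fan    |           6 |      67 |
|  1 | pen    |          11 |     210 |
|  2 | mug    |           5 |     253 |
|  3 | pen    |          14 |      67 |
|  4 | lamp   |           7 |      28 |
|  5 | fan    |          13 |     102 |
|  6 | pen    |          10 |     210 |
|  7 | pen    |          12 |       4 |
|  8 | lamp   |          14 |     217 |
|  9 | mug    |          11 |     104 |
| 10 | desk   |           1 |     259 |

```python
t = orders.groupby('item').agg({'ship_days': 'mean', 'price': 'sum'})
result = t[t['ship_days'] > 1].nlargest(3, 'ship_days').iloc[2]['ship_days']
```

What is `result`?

9.5

group by item: mean(ship_days), sum(price):
      ship_days  price
item                  
desk       1.00    259
fan        9.50    169
lamp      10.50    245
mug        8.00    357
pen       11.75    491
filter rows where ship_days > 1:
      ship_days  price
item                  
fan        9.50    169
lamp      10.50    245
mug        8.00    357
pen       11.75    491
take 3 rows with largest ship_days:
      ship_days  price
item                  
pen       11.75    491
lamp      10.50    245
fan        9.50    169
value at position 2, column 'ship_days' → 9.5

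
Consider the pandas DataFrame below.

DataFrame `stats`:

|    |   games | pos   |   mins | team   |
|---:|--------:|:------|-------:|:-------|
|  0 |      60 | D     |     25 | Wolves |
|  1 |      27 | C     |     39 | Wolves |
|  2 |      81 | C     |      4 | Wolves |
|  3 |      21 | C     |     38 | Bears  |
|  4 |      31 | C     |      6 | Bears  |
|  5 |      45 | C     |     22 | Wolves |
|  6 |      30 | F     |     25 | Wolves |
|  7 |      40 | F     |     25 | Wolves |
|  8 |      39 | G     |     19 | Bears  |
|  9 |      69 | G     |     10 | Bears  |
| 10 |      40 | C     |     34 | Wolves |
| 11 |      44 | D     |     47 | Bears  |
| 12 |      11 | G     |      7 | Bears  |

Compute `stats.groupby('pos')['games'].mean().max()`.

group by pos, mean of games:
pos
C    40.833333
D    52.000000
F    35.000000
G    39.666667
Name: games, dtype: float64
The max of the resulting series is 52.0.

52.0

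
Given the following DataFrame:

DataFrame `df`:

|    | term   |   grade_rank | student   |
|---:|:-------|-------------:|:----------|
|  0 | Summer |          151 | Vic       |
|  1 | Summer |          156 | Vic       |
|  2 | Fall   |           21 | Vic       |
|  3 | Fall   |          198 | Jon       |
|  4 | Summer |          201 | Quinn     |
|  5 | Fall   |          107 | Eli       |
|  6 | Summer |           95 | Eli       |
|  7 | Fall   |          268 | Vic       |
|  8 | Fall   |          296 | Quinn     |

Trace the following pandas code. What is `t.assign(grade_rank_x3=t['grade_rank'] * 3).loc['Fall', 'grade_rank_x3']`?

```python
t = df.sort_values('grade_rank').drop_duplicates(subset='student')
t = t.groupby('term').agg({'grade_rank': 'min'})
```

63

sort by grade_rank:
     term  grade_rank student
2    Fall          21     Vic
6  Summer          95     Eli
5    Fall         107     Eli
0  Summer         151     Vic
1  Summer         156     Vic
3    Fall         198     Jon
4  Summer         201   Quinn
7    Fall         268     Vic
8    Fall         296   Quinn
drop duplicate student (keep=first):
     term  grade_rank student
2    Fall          21     Vic
6  Summer          95     Eli
3    Fall         198     Jon
4  Summer         201   Quinn
group by term, min of grade_rank:
        grade_rank
term              
Fall            21
Summer          95
add column grade_rank_x3 = t['grade_rank'] * 3:
        grade_rank  grade_rank_x3
term                             
Fall            21             63
Summer          95            285
Reading off the value at row 'Fall', column 'grade_rank_x3', we get 63.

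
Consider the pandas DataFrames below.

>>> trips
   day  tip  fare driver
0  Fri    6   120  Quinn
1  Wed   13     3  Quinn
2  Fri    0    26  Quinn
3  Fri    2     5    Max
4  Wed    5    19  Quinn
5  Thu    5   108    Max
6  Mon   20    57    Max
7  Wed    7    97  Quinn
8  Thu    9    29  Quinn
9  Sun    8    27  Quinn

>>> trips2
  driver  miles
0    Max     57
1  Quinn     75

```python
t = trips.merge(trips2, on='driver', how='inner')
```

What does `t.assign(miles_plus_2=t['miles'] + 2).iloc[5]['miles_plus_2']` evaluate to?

59

merge on 'driver' (how='inner') → 10 rows:
   day  tip  fare driver  miles
0  Fri    6   120  Quinn     75
1  Wed   13     3  Quinn     75
2  Fri    0    26  Quinn     75
3  Fri    2     5    Max     57
4  Wed    5    19  Quinn     75
5  Thu    5   108    Max     57
6  Mon   20    57    Max     57
7  Wed    7    97  Quinn     75
8  Thu    9    29  Quinn     75
9  Sun    8    27  Quinn     75
add column miles_plus_2 = t['miles'] + 2:
   day  tip  fare driver  miles  miles_plus_2
0  Fri    6   120  Quinn     75            77
1  Wed   13     3  Quinn     75            77
2  Fri    0    26  Quinn     75            77
3  Fri    2     5    Max     57            59
4  Wed    5    19  Quinn     75            77
5  Thu    5   108    Max     57            59
6  Mon   20    57    Max     57            59
7  Wed    7    97  Quinn     75            77
8  Thu    9    29  Quinn     75            77
9  Sun    8    27  Quinn     75            77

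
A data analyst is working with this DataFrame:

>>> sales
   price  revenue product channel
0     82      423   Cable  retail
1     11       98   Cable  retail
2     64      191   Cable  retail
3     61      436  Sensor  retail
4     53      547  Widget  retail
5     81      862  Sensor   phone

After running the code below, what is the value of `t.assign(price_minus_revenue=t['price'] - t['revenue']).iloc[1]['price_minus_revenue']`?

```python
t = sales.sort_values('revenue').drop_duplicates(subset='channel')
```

sort by revenue:
   price  revenue product channel
1     11       98   Cable  retail
2     64      191   Cable  retail
0     82      423   Cable  retail
3     61      436  Sensor  retail
4     53      547  Widget  retail
5     81      862  Sensor   phone
drop duplicate channel (keep=first):
   price  revenue product channel
1     11       98   Cable  retail
5     81      862  Sensor   phone
add column price_minus_revenue = t['price'] - t['revenue']:
   price  revenue product channel  price_minus_revenue
1     11       98   Cable  retail                  -87
5     81      862  Sensor   phone                 -781
Then the value at position 1, column 'price_minus_revenue': -781

-781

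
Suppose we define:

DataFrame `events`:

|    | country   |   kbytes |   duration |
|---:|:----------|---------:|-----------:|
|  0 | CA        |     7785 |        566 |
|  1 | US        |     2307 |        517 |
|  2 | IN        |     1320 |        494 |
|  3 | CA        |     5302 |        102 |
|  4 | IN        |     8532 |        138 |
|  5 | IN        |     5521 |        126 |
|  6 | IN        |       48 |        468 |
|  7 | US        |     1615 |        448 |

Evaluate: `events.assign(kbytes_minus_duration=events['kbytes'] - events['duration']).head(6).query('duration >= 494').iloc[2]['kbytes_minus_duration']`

add column kbytes_minus_duration = events['kbytes'] - events['duration']:
  country  kbytes  duration  kbytes_minus_duration
0      CA    7785       566                   7219
1      US    2307       517                   1790
2      IN    1320       494                    826
3      CA    5302       102                   5200
4      IN    8532       138                   8394
5      IN    5521       126                   5395
6      IN      48       468                   -420
7      US    1615       448                   1167
take first 6 rows:
  country  kbytes  duration  kbytes_minus_duration
0      CA    7785       566                   7219
1      US    2307       517                   1790
2      IN    1320       494                    826
3      CA    5302       102                   5200
4      IN    8532       138                   8394
5      IN    5521       126                   5395
filter rows where duration >= 494:
  country  kbytes  duration  kbytes_minus_duration
0      CA    7785       566                   7219
1      US    2307       517                   1790
2      IN    1320       494                    826
Then the value at position 2, column 'kbytes_minus_duration': 826

826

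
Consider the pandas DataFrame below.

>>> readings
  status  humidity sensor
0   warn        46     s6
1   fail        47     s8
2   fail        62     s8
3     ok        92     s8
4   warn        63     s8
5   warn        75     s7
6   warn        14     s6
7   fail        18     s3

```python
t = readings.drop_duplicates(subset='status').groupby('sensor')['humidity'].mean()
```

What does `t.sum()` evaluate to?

drop duplicate status (keep=first):
  status  humidity sensor
0   warn        46     s6
1   fail        47     s8
3     ok        92     s8
group by sensor, mean of humidity:
sensor
s6    46.0
s8    69.5
Name: humidity, dtype: float64
The sum of the resulting series is 115.5.

115.5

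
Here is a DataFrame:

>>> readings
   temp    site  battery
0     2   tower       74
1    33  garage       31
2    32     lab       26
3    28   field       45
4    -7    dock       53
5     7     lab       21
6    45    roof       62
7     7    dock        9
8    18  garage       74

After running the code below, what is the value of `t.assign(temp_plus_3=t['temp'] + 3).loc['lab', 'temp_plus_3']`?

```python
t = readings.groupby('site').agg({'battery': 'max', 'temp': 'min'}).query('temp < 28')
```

10

group by site: max(battery), min(temp):
        battery  temp
site                 
dock         53    -7
field        45    28
garage       74    18
lab          26     7
roof         62    45
tower        74     2
filter rows where temp < 28:
        battery  temp
site                 
dock         53    -7
garage       74    18
lab          26     7
tower        74     2
add column temp_plus_3 = t['temp'] + 3:
        battery  temp  temp_plus_3
site                              
dock         53    -7           -4
garage       74    18           21
lab          26     7           10
tower        74     2            5
Hence 10.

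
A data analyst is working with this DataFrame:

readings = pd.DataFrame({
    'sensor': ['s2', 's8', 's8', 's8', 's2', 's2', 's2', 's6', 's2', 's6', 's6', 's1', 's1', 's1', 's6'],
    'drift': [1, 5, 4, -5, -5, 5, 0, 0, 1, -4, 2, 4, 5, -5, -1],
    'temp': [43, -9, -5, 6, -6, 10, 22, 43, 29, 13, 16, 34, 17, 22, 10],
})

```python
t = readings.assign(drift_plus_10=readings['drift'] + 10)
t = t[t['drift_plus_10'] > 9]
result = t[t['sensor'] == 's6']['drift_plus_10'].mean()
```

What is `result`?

add column drift_plus_10 = readings['drift'] + 10:
   sensor  drift  temp  drift_plus_10
0      s2      1    43             11
1      s8      5    -9             15
2      s8      4    -5             14
3      s8     -5     6              5
4      s2     -5    -6              5
5      s2      5    10             15
6      s2      0    22             10
7      s6      0    43             10
8      s2      1    29             11
9      s6     -4    13              6
10     s6      2    16             12
11     s1      4    34             14
12     s1      5    17             15
13     s1     -5    22              5
14     s6     -1    10              9
filter rows where drift_plus_10 > 9:
   sensor  drift  temp  drift_plus_10
0      s2      1    43             11
1      s8      5    -9             15
2      s8      4    -5             14
5      s2      5    10             15
6      s2      0    22             10
7      s6      0    43             10
8      s2      1    29             11
10     s6      2    16             12
11     s1      4    34             14
12     s1      5    17             15
filter rows where sensor == 's6':
   sensor  drift  temp  drift_plus_10
7      s6      0    43             10
10     s6      2    16             12
Reading off the mean of column 'drift_plus_10', we get 11.0.

11.0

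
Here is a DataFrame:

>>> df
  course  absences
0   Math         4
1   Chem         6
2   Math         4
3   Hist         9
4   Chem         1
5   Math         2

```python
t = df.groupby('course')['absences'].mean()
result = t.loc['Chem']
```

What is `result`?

3.5

group by course, mean of absences:
course
Chem    3.500000
Hist    9.000000
Math    3.333333
Name: absences, dtype: float64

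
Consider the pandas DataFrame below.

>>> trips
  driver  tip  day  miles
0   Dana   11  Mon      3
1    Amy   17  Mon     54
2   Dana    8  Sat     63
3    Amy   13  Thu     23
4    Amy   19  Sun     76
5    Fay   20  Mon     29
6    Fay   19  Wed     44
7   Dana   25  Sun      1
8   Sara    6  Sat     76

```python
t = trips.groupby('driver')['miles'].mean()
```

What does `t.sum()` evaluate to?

185.833333333

group by driver, mean of miles:
driver
Amy     51.000000
Dana    22.333333
Fay     36.500000
Sara    76.000000
Name: miles, dtype: float64
So sum() = 185.833333333.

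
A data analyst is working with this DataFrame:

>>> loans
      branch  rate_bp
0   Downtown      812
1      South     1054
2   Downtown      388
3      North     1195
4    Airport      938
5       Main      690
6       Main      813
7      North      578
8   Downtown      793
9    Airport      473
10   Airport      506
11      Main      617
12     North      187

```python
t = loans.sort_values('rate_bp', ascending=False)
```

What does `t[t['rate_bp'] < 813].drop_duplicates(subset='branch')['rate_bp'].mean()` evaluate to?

sort by rate_bp descending:
      branch  rate_bp
3      North     1195
1      South     1054
4    Airport      938
6       Main      813
0   Downtown      812
8   Downtown      793
5       Main      690
11      Main      617
7      North      578
10   Airport      506
9    Airport      473
2   Downtown      388
12     North      187
filter rows where rate_bp < 813:
      branch  rate_bp
0   Downtown      812
8   Downtown      793
5       Main      690
11      Main      617
7      North      578
10   Airport      506
9    Airport      473
2   Downtown      388
12     North      187
drop duplicate branch (keep=first):
      branch  rate_bp
0   Downtown      812
5       Main      690
7      North      578
10   Airport      506

646.5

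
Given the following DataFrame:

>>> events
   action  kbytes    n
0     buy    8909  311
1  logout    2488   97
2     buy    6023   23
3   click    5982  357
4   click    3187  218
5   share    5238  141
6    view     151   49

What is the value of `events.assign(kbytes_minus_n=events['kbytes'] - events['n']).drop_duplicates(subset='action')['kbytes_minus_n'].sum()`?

21813

add column kbytes_minus_n = events['kbytes'] - events['n']:
   action  kbytes    n  kbytes_minus_n
0     buy    8909  311            8598
1  logout    2488   97            2391
2     buy    6023   23            6000
3   click    5982  357            5625
4   click    3187  218            2969
5   share    5238  141            5097
6    view     151   49             102
drop duplicate action (keep=first):
   action  kbytes    n  kbytes_minus_n
0     buy    8909  311            8598
1  logout    2488   97            2391
3   click    5982  357            5625
5   share    5238  141            5097
6    view     151   49             102
The sum of column 'kbytes_minus_n' is 21813.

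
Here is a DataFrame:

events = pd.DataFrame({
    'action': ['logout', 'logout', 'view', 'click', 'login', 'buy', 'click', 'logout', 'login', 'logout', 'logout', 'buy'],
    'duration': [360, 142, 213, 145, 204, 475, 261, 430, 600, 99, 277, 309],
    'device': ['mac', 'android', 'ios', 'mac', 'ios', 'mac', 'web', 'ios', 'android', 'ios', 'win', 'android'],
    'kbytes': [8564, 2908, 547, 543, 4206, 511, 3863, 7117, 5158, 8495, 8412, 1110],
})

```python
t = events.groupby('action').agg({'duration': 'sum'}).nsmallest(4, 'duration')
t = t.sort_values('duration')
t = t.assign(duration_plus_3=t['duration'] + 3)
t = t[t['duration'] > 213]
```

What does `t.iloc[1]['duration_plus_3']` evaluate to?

787

group by action, sum of duration:
        duration
action          
buy          784
click        406
login        804
logout      1308
view         213
take 4 rows with smallest duration:
        duration
action          
view         213
click        406
buy          784
login        804
sort by duration:
        duration
action          
view         213
click        406
buy          784
login        804
add column duration_plus_3 = t['duration'] + 3:
        duration  duration_plus_3
action                           
view         213              216
click        406              409
buy          784              787
login        804              807
filter rows where duration > 213:
        duration  duration_plus_3
action                           
click        406              409
buy          784              787
login        804              807
Reading off the value at position 1, column 'duration_plus_3', we get 787.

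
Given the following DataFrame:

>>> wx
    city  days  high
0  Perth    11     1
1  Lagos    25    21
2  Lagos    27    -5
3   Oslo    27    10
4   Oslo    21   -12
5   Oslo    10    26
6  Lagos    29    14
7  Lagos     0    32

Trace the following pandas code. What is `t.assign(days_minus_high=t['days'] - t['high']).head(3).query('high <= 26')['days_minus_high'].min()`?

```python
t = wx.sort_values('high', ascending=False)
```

-16

sort by high descending:
    city  days  high
7  Lagos     0    32
5   Oslo    10    26
1  Lagos    25    21
6  Lagos    29    14
3   Oslo    27    10
0  Perth    11     1
2  Lagos    27    -5
4   Oslo    21   -12
add column days_minus_high = t['days'] - t['high']:
    city  days  high  days_minus_high
7  Lagos     0    32              -32
5   Oslo    10    26              -16
1  Lagos    25    21                4
6  Lagos    29    14               15
3   Oslo    27    10               17
0  Perth    11     1               10
2  Lagos    27    -5               32
4   Oslo    21   -12               33
take first 3 rows:
    city  days  high  days_minus_high
7  Lagos     0    32              -32
5   Oslo    10    26              -16
1  Lagos    25    21                4
filter rows where high <= 26:
    city  days  high  days_minus_high
5   Oslo    10    26              -16
1  Lagos    25    21                4
So min() = -16.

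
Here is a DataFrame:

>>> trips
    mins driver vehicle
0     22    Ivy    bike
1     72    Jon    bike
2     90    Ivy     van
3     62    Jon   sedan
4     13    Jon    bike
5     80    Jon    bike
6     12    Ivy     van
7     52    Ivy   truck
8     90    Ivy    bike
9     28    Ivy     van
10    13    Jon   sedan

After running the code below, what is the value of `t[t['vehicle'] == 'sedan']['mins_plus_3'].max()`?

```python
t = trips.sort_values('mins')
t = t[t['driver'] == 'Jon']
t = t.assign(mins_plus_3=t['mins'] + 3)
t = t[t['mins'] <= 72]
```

65

sort by mins:
    mins driver vehicle
6     12    Ivy     van
4     13    Jon    bike
10    13    Jon   sedan
0     22    Ivy    bike
9     28    Ivy     van
7     52    Ivy   truck
3     62    Jon   sedan
1     72    Jon    bike
5     80    Jon    bike
2     90    Ivy     van
8     90    Ivy    bike
filter rows where driver == 'Jon':
    mins driver vehicle
4     13    Jon    bike
10    13    Jon   sedan
3     62    Jon   sedan
1     72    Jon    bike
5     80    Jon    bike
add column mins_plus_3 = t['mins'] + 3:
    mins driver vehicle  mins_plus_3
4     13    Jon    bike           16
10    13    Jon   sedan           16
3     62    Jon   sedan           65
1     72    Jon    bike           75
5     80    Jon    bike           83
filter rows where mins <= 72:
    mins driver vehicle  mins_plus_3
4     13    Jon    bike           16
10    13    Jon   sedan           16
3     62    Jon   sedan           65
1     72    Jon    bike           75
filter rows where vehicle == 'sedan':
    mins driver vehicle  mins_plus_3
10    13    Jon   sedan           16
3     62    Jon   sedan           65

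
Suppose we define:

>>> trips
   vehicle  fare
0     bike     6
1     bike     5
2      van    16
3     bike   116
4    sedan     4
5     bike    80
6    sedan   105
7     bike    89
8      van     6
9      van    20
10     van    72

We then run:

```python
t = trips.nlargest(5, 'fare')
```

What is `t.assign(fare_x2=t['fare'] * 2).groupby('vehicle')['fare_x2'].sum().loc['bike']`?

570

take 5 rows with largest fare:
   vehicle  fare
3     bike   116
6    sedan   105
7     bike    89
5     bike    80
10     van    72
add column fare_x2 = t['fare'] * 2:
   vehicle  fare  fare_x2
3     bike   116      232
6    sedan   105      210
7     bike    89      178
5     bike    80      160
10     van    72      144
group by vehicle, sum of fare_x2:
vehicle
bike     570
sedan    210
van      144
Name: fare_x2, dtype: int64
Finally, value at index 'bike' = 570.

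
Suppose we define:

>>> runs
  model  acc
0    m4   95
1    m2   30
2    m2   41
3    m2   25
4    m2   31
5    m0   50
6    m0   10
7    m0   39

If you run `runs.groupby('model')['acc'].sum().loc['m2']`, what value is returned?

127

group by model, sum of acc:
model
m0     99
m2    127
m4     95
Name: acc, dtype: int64
value at index 'm2' → 127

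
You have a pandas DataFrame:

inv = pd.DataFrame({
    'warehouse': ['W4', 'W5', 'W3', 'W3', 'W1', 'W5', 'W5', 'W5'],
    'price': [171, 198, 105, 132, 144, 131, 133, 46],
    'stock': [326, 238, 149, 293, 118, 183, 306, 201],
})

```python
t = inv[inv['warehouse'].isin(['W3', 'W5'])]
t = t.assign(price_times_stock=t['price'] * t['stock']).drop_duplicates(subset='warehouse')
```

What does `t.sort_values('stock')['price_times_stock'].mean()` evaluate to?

31384.5

filter rows where warehouse in ['W3', 'W5']:
  warehouse  price  stock
1        W5    198    238
2        W3    105    149
3        W3    132    293
5        W5    131    183
6        W5    133    306
7        W5     46    201
add column price_times_stock = t['price'] * t['stock']:
  warehouse  price  stock  price_times_stock
1        W5    198    238              47124
2        W3    105    149              15645
3        W3    132    293              38676
5        W5    131    183              23973
6        W5    133    306              40698
7        W5     46    201               9246
drop duplicate warehouse (keep=first):
  warehouse  price  stock  price_times_stock
1        W5    198    238              47124
2        W3    105    149              15645
sort by stock:
  warehouse  price  stock  price_times_stock
2        W3    105    149              15645
1        W5    198    238              47124
Finally, mean of column 'price_times_stock' = 31384.5.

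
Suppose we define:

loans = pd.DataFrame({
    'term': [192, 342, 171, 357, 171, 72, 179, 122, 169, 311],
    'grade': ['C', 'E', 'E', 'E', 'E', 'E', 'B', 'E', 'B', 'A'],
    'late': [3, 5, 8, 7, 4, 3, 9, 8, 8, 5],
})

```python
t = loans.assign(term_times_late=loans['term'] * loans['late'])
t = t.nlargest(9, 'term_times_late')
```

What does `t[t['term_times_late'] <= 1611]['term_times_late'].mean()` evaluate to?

1160.28571429

add column term_times_late = loans['term'] * loans['late']:
   term grade  late  term_times_late
0   192     C     3              576
1   342     E     5             1710
2   171     E     8             1368
3   357     E     7             2499
4   171     E     4              684
5    72     E     3              216
6   179     B     9             1611
7   122     E     8              976
8   169     B     8             1352
9   311     A     5             1555
take 9 rows with largest term_times_late:
   term grade  late  term_times_late
3   357     E     7             2499
1   342     E     5             1710
6   179     B     9             1611
9   311     A     5             1555
2   171     E     8             1368
8   169     B     8             1352
7   122     E     8              976
4   171     E     4              684
0   192     C     3              576
filter rows where term_times_late <= 1611:
   term grade  late  term_times_late
6   179     B     9             1611
9   311     A     5             1555
2   171     E     8             1368
8   169     B     8             1352
7   122     E     8              976
4   171     E     4              684
0   192     C     3              576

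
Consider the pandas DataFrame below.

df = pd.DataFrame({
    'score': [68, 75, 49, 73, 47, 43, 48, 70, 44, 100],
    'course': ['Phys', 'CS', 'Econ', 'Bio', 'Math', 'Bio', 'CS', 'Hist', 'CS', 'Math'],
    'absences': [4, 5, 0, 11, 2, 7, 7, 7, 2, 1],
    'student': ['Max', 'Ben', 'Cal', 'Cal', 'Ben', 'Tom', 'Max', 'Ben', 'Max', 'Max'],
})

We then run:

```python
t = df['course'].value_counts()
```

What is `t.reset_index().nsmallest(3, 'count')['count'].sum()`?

3

value_counts of course:
course
CS      3
Bio     2
Math    2
Phys    1
Econ    1
Hist    1
Name: count, dtype: int64
reset_index():
  course  count
0     CS      3
1    Bio      2
2   Math      2
3   Phys      1
4   Econ      1
5   Hist      1
take 3 rows with smallest count:
  course  count
3   Phys      1
4   Econ      1
5   Hist      1
Taking the sum of column 'count' gives 3.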